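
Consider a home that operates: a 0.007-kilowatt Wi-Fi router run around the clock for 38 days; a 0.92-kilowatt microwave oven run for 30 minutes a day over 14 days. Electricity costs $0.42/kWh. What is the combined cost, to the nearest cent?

Wi-Fi router: Runtime = 24 h × 38 = 912 h
Wi-Fi router: 0.007 kW × 912 h = 6.384 kWh
microwave oven: Runtime = 30 min × 14 = 420 min = 7 h
microwave oven: 0.92 kW × 7 h = 6.44 kWh
Total energy = 12.824 kWh
Cost = 12.824 × $0.42 = $5.39

$5.39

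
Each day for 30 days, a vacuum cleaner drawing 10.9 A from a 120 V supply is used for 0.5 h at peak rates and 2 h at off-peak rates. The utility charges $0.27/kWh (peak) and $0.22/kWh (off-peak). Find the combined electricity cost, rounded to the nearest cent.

Power = 10.9 A × 120 V = 1308 W = 1.308 kW
Peak energy = 1.308 kW × 0.5 h × 30 = 19.62 kWh
Off-peak energy = 1.308 kW × 2 h × 30 = 78.48 kWh
Cost = 19.62 × $0.27 + 78.48 × $0.22 = $5.2974 + $17.2656 = $22.56

$22.56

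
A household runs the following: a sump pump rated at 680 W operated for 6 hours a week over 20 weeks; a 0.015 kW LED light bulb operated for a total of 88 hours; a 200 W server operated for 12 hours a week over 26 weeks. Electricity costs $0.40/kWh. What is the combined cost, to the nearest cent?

$58.13

sump pump: Runtime = 6 h/week × 20 weeks = 120 h
sump pump: 0.68 kW × 120 h = 81.6 kWh
LED light bulb: 0.015 kW × 88 h = 1.32 kWh
server: Runtime = 12 h/week × 26 weeks = 312 h
server: 0.2 kW × 312 h = 62.4 kWh
Total energy = 145.32 kWh
Cost = 145.32 × $0.40 = $58.13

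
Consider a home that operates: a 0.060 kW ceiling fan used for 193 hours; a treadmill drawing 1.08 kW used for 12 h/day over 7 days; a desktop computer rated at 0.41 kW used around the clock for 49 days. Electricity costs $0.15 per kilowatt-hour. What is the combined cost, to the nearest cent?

$87.67

ceiling fan: 0.06 kW × 193 h = 11.58 kWh
treadmill: Runtime = 12 h/day × 7 days = 84 h
treadmill: 1.08 kW × 84 h = 90.72 kWh
desktop computer: Runtime = 24 h × 49 = 1176 h
desktop computer: 0.41 kW × 1176 h = 482.16 kWh
Total energy = 584.46 kWh
Cost = 584.46 × $0.15 = $87.67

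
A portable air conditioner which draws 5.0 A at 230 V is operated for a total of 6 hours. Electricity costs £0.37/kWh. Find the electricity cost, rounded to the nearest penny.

£2.55

Power = 5.0 A × 230 V = 1150 W = 1.15 kW
Energy = 1.15 kW × 6 h = 6.9 kWh
Cost = 6.9 kWh × £0.37/kWh = £2.55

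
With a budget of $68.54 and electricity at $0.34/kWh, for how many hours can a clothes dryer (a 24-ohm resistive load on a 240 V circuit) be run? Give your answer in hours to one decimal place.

Power = V²/R = 240²/24 = 2400 W = 2.4 kW
Energy available = $68.54 ÷ $0.34/kWh = 201.5882 kWh
Hours = 201.5882 kWh ÷ 2.4 kW = 84.0 h

84.0 h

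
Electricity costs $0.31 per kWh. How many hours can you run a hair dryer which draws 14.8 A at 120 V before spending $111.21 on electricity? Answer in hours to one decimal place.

202.0 h

Power = 14.8 A × 120 V = 1776 W = 1.776 kW
Energy available = $111.21 ÷ $0.31/kWh = 358.7419 kWh
Hours = 358.7419 kWh ÷ 1.776 kW = 202.0 h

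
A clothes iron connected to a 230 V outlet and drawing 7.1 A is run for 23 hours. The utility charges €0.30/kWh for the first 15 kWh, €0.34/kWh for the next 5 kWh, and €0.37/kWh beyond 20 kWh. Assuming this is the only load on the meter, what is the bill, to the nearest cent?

Power = 7.1 A × 230 V = 1633 W = 1.633 kW
Energy = 1.633 kW × 23 h = 37.559 kWh
Tier 1 (0–15 kWh): 15 × €0.30 = €4.5
Tier 2 (15–20 kWh): 5 × €0.34 = €1.7
Above 20 kWh: 17.559 × €0.37 = €6.49683
Bill = €12.70

€12.70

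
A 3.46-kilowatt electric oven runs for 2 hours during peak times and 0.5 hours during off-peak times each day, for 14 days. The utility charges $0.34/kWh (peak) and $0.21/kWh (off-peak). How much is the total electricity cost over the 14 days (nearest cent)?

Peak energy = 3.46 kW × 2 h × 14 = 96.88 kWh
Off-peak energy = 3.46 kW × 0.5 h × 14 = 24.22 kWh
Cost = 96.88 × $0.34 + 24.22 × $0.21 = $32.9392 + $5.0862 = $38.03

$38.03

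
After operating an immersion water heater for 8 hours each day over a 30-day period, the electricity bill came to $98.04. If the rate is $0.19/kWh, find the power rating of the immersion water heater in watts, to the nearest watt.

2150 W

Energy = $98.04 ÷ $0.19/kWh = 516 kWh
Runtime = 8 h/day × 30 days = 240 h
Power = 516 kWh ÷ 240 h = 2.15 kW = 2150 W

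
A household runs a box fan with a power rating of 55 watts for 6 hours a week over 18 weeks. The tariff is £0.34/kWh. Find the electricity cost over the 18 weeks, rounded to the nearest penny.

£2.02

Runtime = 6 h/week × 18 weeks = 108 h
Energy = 0.055 kW × 108 h = 5.94 kWh
Cost = 5.94 kWh × £0.34/kWh = £2.02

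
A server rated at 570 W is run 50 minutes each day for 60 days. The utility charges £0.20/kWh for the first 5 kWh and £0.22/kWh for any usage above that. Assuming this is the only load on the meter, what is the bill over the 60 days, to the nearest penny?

Runtime = 50 min × 60 = 3000 min = 50 h
Energy = 0.57 kW × 50 h = 28.5 kWh
Tier 1 (0–5 kWh): 5 × £0.20 = £1
Above 5 kWh: 23.5 × £0.22 = £5.17
Bill = £6.17

£6.17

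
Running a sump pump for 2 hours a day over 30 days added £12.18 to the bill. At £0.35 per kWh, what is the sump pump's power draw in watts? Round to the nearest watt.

Energy = £12.18 ÷ £0.35/kWh = 34.8 kWh
Runtime = 2 h/day × 30 days = 60 h
Power = 34.8 kWh ÷ 60 h = 0.58 kW = 580 W

580 W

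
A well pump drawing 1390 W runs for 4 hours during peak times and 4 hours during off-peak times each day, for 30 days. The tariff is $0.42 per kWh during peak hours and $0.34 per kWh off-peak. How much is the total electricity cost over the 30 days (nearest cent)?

Peak energy = 1.39 kW × 4 h × 30 = 166.8 kWh
Off-peak energy = 1.39 kW × 4 h × 30 = 166.8 kWh
Cost = 166.8 × $0.42 + 166.8 × $0.34 = $70.056 + $56.712 = $126.77

$126.77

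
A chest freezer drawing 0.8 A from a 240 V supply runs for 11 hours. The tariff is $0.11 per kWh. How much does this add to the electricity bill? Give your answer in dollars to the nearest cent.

$0.23

Power = 0.8 A × 240 V = 192 W = 0.192 kW
Energy = 0.192 kW × 11 h = 2.112 kWh
Cost = 2.112 kWh × $0.11/kWh = $0.23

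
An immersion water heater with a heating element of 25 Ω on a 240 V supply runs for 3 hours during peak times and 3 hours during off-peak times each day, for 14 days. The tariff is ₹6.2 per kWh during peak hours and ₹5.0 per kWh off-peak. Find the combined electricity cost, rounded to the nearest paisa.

₹1083.80

Power = V²/R = 240²/25 = 2304 W = 2.304 kW
Peak energy = 2.304 kW × 3 h × 14 = 96.768 kWh
Off-peak energy = 2.304 kW × 3 h × 14 = 96.768 kWh
Cost = 96.768 × ₹6.2 + 96.768 × ₹5.0 = ₹599.9616 + ₹483.84 = ₹1083.80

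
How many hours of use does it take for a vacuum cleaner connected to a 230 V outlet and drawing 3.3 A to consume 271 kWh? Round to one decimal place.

357.0 h

Power = 3.3 A × 230 V = 759 W = 0.759 kW
Hours = 271 kWh ÷ 0.759 kW = 357.0 h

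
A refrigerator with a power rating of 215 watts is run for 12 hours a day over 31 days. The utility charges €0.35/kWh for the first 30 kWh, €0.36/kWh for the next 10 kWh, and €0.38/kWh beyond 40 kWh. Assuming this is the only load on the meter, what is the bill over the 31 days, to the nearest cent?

Runtime = 12 h/day × 31 days = 372 h
Energy = 0.215 kW × 372 h = 79.98 kWh
Tier 1 (0–30 kWh): 30 × €0.35 = €10.5
Tier 2 (30–40 kWh): 10 × €0.36 = €3.6
Above 40 kWh: 39.98 × €0.38 = €15.1924
Bill = €29.29

€29.29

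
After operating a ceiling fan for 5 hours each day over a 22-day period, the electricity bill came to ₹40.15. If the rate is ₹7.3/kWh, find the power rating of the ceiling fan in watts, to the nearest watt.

50 W

Energy = ₹40.15 ÷ ₹7.3/kWh = 5.5 kWh
Runtime = 5 h/day × 22 days = 110 h
Power = 5.5 kWh ÷ 110 h = 0.05 kW = 50 W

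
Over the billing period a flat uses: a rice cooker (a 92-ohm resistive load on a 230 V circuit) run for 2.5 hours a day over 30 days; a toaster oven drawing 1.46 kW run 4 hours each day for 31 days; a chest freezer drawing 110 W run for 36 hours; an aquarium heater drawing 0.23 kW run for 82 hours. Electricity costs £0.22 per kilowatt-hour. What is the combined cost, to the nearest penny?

£54.34

rice cooker: Power = V²/R = 230²/92 = 575 W = 0.575 kW
rice cooker: Runtime = 2.5 h/day × 30 days = 75 h
rice cooker: 0.575 kW × 75 h = 43.125 kWh
toaster oven: Runtime = 4 h/day × 31 days = 124 h
toaster oven: 1.46 kW × 124 h = 181.04 kWh
chest freezer: 0.11 kW × 36 h = 3.96 kWh
aquarium heater: 0.23 kW × 82 h = 18.86 kWh
Total energy = 246.985 kWh
Cost = 246.985 × £0.22 = £54.34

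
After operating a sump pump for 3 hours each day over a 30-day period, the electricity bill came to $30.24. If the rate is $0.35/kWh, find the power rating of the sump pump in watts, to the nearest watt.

Energy = $30.24 ÷ $0.35/kWh = 86.4 kWh
Runtime = 3 h/day × 30 days = 90 h
Power = 86.4 kWh ÷ 90 h = 0.96 kW = 960 W

960 W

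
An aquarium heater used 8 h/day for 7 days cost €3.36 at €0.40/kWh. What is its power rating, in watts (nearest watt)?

150 W

Energy = €3.36 ÷ €0.40/kWh = 8.4 kWh
Runtime = 8 h/day × 7 days = 56 h
Power = 8.4 kWh ÷ 56 h = 0.15 kW = 150 W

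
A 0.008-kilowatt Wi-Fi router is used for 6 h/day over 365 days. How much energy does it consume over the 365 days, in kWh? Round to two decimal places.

17.52 kWh

Runtime = 6 h/day × 365 days = 2190 h
Energy = 0.008 kW × 2190 h = 17.52 kWh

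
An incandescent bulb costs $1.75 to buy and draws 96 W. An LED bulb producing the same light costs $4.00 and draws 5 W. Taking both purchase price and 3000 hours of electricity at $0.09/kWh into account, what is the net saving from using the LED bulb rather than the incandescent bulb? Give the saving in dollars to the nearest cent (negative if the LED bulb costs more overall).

incandescent bulb: $1.75 + (96/1000) kW × 3000 h × $0.09 = $1.75 + $25.92 = $27.67
LED bulb: $4.00 + (5/1000) kW × 3000 h × $0.09 = $4.00 + $1.35 = $5.35
Saving = $27.67 − $5.35 = $22.32

$22.32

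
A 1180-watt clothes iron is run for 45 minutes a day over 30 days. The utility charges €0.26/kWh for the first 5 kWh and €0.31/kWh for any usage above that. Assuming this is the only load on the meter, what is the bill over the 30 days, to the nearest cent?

Runtime = 45 min × 30 = 1350 min = 22.5 h
Energy = 1.18 kW × 22.5 h = 26.55 kWh
Tier 1 (0–5 kWh): 5 × €0.26 = €1.3
Above 5 kWh: 21.55 × €0.31 = €6.6805
Bill = €7.98

€7.98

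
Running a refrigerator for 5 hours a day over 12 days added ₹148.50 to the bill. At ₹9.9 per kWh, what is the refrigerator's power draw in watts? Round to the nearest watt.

Energy = ₹148.50 ÷ ₹9.9/kWh = 15 kWh
Runtime = 5 h/day × 12 days = 60 h
Power = 15 kWh ÷ 60 h = 0.25 kW = 250 W

250 W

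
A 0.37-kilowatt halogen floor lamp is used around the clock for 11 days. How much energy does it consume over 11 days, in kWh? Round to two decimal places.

97.68 kWh

Runtime = 24 h × 11 = 264 h
Energy = 0.37 kW × 264 h = 97.68 kWh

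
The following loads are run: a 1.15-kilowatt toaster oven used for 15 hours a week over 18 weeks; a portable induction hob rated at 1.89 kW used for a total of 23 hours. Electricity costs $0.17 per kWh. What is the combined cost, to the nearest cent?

$60.17

toaster oven: Runtime = 15 h/week × 18 weeks = 270 h
toaster oven: 1.15 kW × 270 h = 310.5 kWh
portable induction hob: 1.89 kW × 23 h = 43.47 kWh
Total energy = 353.97 kWh
Cost = 353.97 × $0.17 = $60.17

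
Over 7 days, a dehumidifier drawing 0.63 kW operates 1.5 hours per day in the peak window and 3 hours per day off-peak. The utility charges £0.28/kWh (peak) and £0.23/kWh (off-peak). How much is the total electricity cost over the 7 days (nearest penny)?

Peak energy = 0.63 kW × 1.5 h × 7 = 6.615 kWh
Off-peak energy = 0.63 kW × 3 h × 7 = 13.23 kWh
Cost = 6.615 × £0.28 + 13.23 × £0.23 = £1.8522 + £3.0429 = £4.90

£4.90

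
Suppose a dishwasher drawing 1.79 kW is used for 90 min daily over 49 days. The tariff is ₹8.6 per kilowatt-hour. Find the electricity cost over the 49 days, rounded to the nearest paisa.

₹1131.46

Runtime = 90 min × 49 = 4410 min = 73.5 h
Energy = 1.79 kW × 73.5 h = 131.565 kWh
Cost = 131.565 kWh × ₹8.6/kWh = ₹1131.46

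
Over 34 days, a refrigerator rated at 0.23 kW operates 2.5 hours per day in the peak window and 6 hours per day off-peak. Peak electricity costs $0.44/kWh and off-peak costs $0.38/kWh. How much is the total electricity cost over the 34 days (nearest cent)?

Peak energy = 0.23 kW × 2.5 h × 34 = 19.55 kWh
Off-peak energy = 0.23 kW × 6 h × 34 = 46.92 kWh
Cost = 19.55 × $0.44 + 46.92 × $0.38 = $8.602 + $17.8296 = $26.43

$26.43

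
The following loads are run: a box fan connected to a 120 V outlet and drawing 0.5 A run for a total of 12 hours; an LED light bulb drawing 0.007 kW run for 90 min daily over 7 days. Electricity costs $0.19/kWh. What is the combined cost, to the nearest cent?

$0.15

box fan: Power = 0.5 A × 120 V = 60 W = 0.06 kW
box fan: 0.06 kW × 12 h = 0.72 kWh
LED light bulb: Runtime = 90 min × 7 = 630 min = 10.5 h
LED light bulb: 0.007 kW × 10.5 h = 0.0735 kWh
Total energy = 0.7935 kWh
Cost = 0.7935 × $0.19 = $0.15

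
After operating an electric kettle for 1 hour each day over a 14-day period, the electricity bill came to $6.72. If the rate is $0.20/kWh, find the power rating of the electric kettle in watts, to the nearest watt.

Energy = $6.72 ÷ $0.20/kWh = 33.6 kWh
Runtime = 1 h/day × 14 days = 14 h
Power = 33.6 kWh ÷ 14 h = 2.4 kW = 2400 W

2400 W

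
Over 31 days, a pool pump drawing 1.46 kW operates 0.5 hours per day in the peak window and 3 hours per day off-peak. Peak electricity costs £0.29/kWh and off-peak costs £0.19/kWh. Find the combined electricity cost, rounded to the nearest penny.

£32.36

Peak energy = 1.46 kW × 0.5 h × 31 = 22.63 kWh
Off-peak energy = 1.46 kW × 3 h × 31 = 135.78 kWh
Cost = 22.63 × £0.29 + 135.78 × £0.19 = £6.5627 + £25.7982 = £32.36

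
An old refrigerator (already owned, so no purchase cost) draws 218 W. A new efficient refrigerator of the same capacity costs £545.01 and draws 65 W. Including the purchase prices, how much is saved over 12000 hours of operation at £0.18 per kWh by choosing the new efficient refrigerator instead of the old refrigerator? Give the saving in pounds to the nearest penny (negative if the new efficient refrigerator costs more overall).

old refrigerator: £0.00 + (218/1000) kW × 12000 h × £0.18 = £0.00 + £470.88 = £470.88
new efficient refrigerator: £545.01 + (65/1000) kW × 12000 h × £0.18 = £545.01 + £140.4 = £685.41
Saving = £470.88 − £685.41 = −£214.53

-£214.53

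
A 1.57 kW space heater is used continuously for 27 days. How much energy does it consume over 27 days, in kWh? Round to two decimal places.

1017.36 kWh

Runtime = 24 h × 27 = 648 h
Energy = 1.57 kW × 648 h = 1017.36 kWh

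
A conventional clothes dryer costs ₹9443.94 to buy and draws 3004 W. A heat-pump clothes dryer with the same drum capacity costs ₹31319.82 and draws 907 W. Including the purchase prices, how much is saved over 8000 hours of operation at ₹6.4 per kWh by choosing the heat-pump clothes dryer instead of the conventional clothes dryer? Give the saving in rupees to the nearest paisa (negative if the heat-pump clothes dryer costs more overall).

₹85490.52

conventional clothes dryer: ₹9443.94 + (3004/1000) kW × 8000 h × ₹6.4 = ₹9443.94 + ₹153804.8 = ₹163248.74
heat-pump clothes dryer: ₹31319.82 + (907/1000) kW × 8000 h × ₹6.4 = ₹31319.82 + ₹46438.4 = ₹77758.22
Saving = ₹163248.74 − ₹77758.22 = ₹85490.52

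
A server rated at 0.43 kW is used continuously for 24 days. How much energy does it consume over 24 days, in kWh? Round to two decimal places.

247.68 kWh

Runtime = 24 h × 24 = 576 h
Energy = 0.43 kW × 576 h = 247.68 kWh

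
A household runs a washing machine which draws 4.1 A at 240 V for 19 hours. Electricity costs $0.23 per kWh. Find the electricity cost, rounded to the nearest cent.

$4.30

Power = 4.1 A × 240 V = 984 W = 0.984 kW
Energy = 0.984 kW × 19 h = 18.696 kWh
Cost = 18.696 kWh × $0.23/kWh = $4.30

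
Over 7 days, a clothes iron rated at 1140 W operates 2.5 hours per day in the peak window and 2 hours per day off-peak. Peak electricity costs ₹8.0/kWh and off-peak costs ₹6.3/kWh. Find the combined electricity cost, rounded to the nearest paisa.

Peak energy = 1.14 kW × 2.5 h × 7 = 19.95 kWh
Off-peak energy = 1.14 kW × 2 h × 7 = 15.96 kWh
Cost = 19.95 × ₹8.0 + 15.96 × ₹6.3 = ₹159.6 + ₹100.548 = ₹260.15

₹260.15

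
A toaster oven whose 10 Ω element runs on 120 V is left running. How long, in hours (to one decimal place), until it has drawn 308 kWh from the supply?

Power = V²/R = 120²/10 = 1440 W = 1.44 kW
Hours = 308 kWh ÷ 1.44 kW = 213.9 h

213.9 h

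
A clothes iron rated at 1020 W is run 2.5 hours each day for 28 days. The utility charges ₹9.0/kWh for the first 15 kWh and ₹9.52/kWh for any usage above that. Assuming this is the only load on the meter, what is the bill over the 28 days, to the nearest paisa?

₹671.93

Runtime = 2.5 h/day × 28 days = 70 h
Energy = 1.02 kW × 70 h = 71.4 kWh
Tier 1 (0–15 kWh): 15 × ₹9.0 = ₹135
Above 15 kWh: 56.4 × ₹9.52 = ₹536.928
Bill = ₹671.93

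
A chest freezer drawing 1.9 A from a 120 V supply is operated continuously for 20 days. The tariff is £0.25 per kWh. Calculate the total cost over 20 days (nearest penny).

£27.36

Power = 1.9 A × 120 V = 228 W = 0.228 kW
Runtime = 24 h × 20 = 480 h
Energy = 0.228 kW × 480 h = 109.44 kWh
Cost = 109.44 kWh × £0.25/kWh = £27.36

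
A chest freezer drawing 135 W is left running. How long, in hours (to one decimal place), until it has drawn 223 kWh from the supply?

1651.9 h

Hours = 223 kWh ÷ 0.135 kW = 1651.9 h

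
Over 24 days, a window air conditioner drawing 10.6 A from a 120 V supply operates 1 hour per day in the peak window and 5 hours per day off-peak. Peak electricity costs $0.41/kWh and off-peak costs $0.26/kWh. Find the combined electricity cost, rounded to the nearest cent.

$52.20

Power = 10.6 A × 120 V = 1272 W = 1.272 kW
Peak energy = 1.272 kW × 1 h × 24 = 30.528 kWh
Off-peak energy = 1.272 kW × 5 h × 24 = 152.64 kWh
Cost = 30.528 × $0.41 + 152.64 × $0.26 = $12.51648 + $39.6864 = $52.20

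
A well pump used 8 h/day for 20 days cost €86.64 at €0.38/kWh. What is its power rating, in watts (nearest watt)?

Energy = €86.64 ÷ €0.38/kWh = 228 kWh
Runtime = 8 h/day × 20 days = 160 h
Power = 228 kWh ÷ 160 h = 1.425 kW = 1425 W

1425 W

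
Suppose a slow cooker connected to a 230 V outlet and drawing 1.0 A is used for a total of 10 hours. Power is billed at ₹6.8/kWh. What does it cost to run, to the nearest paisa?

₹15.64

Power = 1.0 A × 230 V = 230 W = 0.23 kW
Energy = 0.23 kW × 10 h = 2.3 kWh
Cost = 2.3 kWh × ₹6.8/kWh = ₹15.64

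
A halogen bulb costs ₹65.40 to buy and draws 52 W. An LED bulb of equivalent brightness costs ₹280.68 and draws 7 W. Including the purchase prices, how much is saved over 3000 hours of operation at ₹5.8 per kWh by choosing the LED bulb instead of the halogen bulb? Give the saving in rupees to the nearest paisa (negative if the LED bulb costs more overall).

halogen bulb: ₹65.40 + (52/1000) kW × 3000 h × ₹5.8 = ₹65.40 + ₹904.8 = ₹970.2
LED bulb: ₹280.68 + (7/1000) kW × 3000 h × ₹5.8 = ₹280.68 + ₹121.8 = ₹402.48
Saving = ₹970.2 − ₹402.48 = ₹567.72

₹567.72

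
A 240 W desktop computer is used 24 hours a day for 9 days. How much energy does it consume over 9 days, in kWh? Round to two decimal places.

51.84 kWh

Runtime = 24 h × 9 = 216 h
Energy = 0.24 kW × 216 h = 51.84 kWh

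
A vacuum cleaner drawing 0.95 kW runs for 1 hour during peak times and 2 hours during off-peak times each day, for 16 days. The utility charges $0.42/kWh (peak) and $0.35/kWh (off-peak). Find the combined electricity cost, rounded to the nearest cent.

$17.02

Peak energy = 0.95 kW × 1 h × 16 = 15.2 kWh
Off-peak energy = 0.95 kW × 2 h × 16 = 30.4 kWh
Cost = 15.2 × $0.42 + 30.4 × $0.35 = $6.384 + $10.64 = $17.02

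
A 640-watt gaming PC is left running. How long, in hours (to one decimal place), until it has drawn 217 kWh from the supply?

Hours = 217 kWh ÷ 0.64 kW = 339.1 h

339.1 h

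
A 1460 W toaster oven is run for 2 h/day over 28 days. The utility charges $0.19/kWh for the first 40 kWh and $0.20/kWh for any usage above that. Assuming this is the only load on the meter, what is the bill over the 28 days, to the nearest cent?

Runtime = 2 h/day × 28 days = 56 h
Energy = 1.46 kW × 56 h = 81.76 kWh
Tier 1 (0–40 kWh): 40 × $0.19 = $7.6
Above 40 kWh: 41.76 × $0.20 = $8.352
Bill = $15.95

$15.95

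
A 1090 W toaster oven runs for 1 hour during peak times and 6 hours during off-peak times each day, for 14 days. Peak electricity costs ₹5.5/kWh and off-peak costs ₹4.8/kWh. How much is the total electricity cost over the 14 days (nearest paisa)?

Peak energy = 1.09 kW × 1 h × 14 = 15.26 kWh
Off-peak energy = 1.09 kW × 6 h × 14 = 91.56 kWh
Cost = 15.26 × ₹5.5 + 91.56 × ₹4.8 = ₹83.93 + ₹439.488 = ₹523.42

₹523.42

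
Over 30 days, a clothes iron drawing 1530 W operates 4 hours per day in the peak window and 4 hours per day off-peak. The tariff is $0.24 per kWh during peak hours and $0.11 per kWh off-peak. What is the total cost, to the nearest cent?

$64.26

Peak energy = 1.53 kW × 4 h × 30 = 183.6 kWh
Off-peak energy = 1.53 kW × 4 h × 30 = 183.6 kWh
Cost = 183.6 × $0.24 + 183.6 × $0.11 = $44.064 + $20.196 = $64.26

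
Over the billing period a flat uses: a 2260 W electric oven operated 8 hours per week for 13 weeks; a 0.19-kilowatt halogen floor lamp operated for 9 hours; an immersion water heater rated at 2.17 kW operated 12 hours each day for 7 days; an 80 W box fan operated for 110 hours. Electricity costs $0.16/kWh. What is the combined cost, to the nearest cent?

electric oven: Runtime = 8 h/week × 13 weeks = 104 h
electric oven: 2.26 kW × 104 h = 235.04 kWh
halogen floor lamp: 0.19 kW × 9 h = 1.71 kWh
immersion water heater: Runtime = 12 h/day × 7 days = 84 h
immersion water heater: 2.17 kW × 84 h = 182.28 kWh
box fan: 0.08 kW × 110 h = 8.8 kWh
Total energy = 427.83 kWh
Cost = 427.83 × $0.16 = $68.45

$68.45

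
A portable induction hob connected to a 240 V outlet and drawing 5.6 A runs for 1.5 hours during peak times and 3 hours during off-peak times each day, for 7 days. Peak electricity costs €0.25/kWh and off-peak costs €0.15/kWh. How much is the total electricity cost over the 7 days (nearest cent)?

Power = 5.6 A × 240 V = 1344 W = 1.344 kW
Peak energy = 1.344 kW × 1.5 h × 7 = 14.112 kWh
Off-peak energy = 1.344 kW × 3 h × 7 = 28.224 kWh
Cost = 14.112 × €0.25 + 28.224 × €0.15 = €3.528 + €4.2336 = €7.76

€7.76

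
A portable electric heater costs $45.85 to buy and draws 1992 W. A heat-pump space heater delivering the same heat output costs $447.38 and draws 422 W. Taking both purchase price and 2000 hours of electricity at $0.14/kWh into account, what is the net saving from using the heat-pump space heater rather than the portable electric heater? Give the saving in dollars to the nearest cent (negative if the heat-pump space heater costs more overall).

$38.07

portable electric heater: $45.85 + (1992/1000) kW × 2000 h × $0.14 = $45.85 + $557.76 = $603.61
heat-pump space heater: $447.38 + (422/1000) kW × 2000 h × $0.14 = $447.38 + $118.16 = $565.54
Saving = $603.61 − $565.54 = $38.07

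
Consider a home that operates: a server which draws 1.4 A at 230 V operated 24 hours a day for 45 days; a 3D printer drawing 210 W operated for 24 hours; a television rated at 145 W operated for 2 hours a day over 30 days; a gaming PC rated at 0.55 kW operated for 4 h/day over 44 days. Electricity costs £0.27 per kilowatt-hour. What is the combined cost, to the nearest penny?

£123.74

server: Power = 1.4 A × 230 V = 322 W = 0.322 kW
server: Runtime = 24 h × 45 = 1080 h
server: 0.322 kW × 1080 h = 347.76 kWh
3D printer: 0.21 kW × 24 h = 5.04 kWh
television: Runtime = 2 h/day × 30 days = 60 h
television: 0.145 kW × 60 h = 8.7 kWh
gaming PC: Runtime = 4 h/day × 44 days = 176 h
gaming PC: 0.55 kW × 176 h = 96.8 kWh
Total energy = 458.3 kWh
Cost = 458.3 × £0.27 = £123.74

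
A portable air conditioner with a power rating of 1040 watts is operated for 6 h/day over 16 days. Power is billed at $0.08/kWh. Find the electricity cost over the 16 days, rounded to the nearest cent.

Runtime = 6 h/day × 16 days = 96 h
Energy = 1.04 kW × 96 h = 99.84 kWh
Cost = 99.84 kWh × $0.08/kWh = $7.99

$7.99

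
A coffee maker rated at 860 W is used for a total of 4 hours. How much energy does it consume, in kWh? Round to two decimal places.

Energy = 0.86 kW × 4 h = 3.44 kWh

3.44 kWh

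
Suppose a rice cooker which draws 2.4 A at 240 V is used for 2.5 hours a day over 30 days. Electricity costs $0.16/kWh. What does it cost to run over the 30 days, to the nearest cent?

Power = 2.4 A × 240 V = 576 W = 0.576 kW
Runtime = 2.5 h/day × 30 days = 75 h
Energy = 0.576 kW × 75 h = 43.2 kWh
Cost = 43.2 kWh × $0.16/kWh = $6.91

$6.91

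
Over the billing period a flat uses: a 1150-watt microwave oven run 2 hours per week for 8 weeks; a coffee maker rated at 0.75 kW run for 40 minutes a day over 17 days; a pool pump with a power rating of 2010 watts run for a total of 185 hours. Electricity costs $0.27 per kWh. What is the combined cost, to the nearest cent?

microwave oven: Runtime = 2 h/week × 8 weeks = 16 h
microwave oven: 1.15 kW × 16 h = 18.4 kWh
coffee maker: Runtime = 40 min × 17 = 680 min = 11.333333… h
coffee maker: 0.75 kW × 11.333333… h = 8.5 kWh
pool pump: 2.01 kW × 185 h = 371.85 kWh
Total energy = 398.75 kWh
Cost = 398.75 × $0.27 = $107.66

$107.66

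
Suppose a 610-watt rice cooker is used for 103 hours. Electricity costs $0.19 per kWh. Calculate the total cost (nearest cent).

Energy = 0.61 kW × 103 h = 62.83 kWh
Cost = 62.83 kWh × $0.19/kWh = $11.94

$11.94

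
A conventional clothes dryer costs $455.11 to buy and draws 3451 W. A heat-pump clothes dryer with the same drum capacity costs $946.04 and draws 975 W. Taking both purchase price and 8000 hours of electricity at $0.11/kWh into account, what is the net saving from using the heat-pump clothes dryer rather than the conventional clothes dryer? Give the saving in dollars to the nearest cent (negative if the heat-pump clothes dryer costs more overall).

conventional clothes dryer: $455.11 + (3451/1000) kW × 8000 h × $0.11 = $455.11 + $3036.88 = $3491.99
heat-pump clothes dryer: $946.04 + (975/1000) kW × 8000 h × $0.11 = $946.04 + $858 = $1804.04
Saving = $3491.99 − $1804.04 = $1687.95

$1687.95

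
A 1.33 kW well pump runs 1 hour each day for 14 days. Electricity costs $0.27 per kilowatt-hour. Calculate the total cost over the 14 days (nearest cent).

$5.03

Runtime = 1 h/day × 14 days = 14 h
Energy = 1.33 kW × 14 h = 18.62 kWh
Cost = 18.62 kWh × $0.27/kWh = $5.03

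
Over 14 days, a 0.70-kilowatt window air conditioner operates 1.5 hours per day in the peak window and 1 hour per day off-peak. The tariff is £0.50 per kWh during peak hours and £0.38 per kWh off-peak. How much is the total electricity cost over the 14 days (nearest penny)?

Peak energy = 0.7 kW × 1.5 h × 14 = 14.7 kWh
Off-peak energy = 0.7 kW × 1 h × 14 = 9.8 kWh
Cost = 14.7 × £0.50 + 9.8 × £0.38 = £7.35 + £3.724 = £11.07

£11.07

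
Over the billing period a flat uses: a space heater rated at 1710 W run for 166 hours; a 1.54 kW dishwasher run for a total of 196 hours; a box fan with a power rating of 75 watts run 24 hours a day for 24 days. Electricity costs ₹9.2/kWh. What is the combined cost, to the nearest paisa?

space heater: 1.71 kW × 166 h = 283.86 kWh
dishwasher: 1.54 kW × 196 h = 301.84 kWh
box fan: Runtime = 24 h × 24 = 576 h
box fan: 0.075 kW × 576 h = 43.2 kWh
Total energy = 628.9 kWh
Cost = 628.9 × ₹9.2 = ₹5785.88

₹5785.88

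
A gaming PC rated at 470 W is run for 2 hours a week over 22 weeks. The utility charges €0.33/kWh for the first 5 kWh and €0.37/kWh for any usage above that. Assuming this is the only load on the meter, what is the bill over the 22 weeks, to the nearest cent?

Runtime = 2 h/week × 22 weeks = 44 h
Energy = 0.47 kW × 44 h = 20.68 kWh
Tier 1 (0–5 kWh): 5 × €0.33 = €1.65
Above 5 kWh: 15.68 × €0.37 = €5.8016
Bill = €7.45

€7.45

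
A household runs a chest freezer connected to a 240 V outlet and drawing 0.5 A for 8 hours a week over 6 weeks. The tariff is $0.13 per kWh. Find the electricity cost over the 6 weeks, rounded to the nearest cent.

$0.75

Power = 0.5 A × 240 V = 120 W = 0.12 kW
Runtime = 8 h/week × 6 weeks = 48 h
Energy = 0.12 kW × 48 h = 5.76 kWh
Cost = 5.76 kWh × $0.13/kWh = $0.75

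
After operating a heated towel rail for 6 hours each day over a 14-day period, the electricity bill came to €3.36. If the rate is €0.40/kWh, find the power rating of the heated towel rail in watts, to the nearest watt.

100 W

Energy = €3.36 ÷ €0.40/kWh = 8.4 kWh
Runtime = 6 h/day × 14 days = 84 h
Power = 8.4 kWh ÷ 84 h = 0.1 kW = 100 W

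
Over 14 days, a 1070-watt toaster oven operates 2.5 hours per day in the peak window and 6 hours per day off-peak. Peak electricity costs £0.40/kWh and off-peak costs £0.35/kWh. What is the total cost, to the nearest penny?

Peak energy = 1.07 kW × 2.5 h × 14 = 37.45 kWh
Off-peak energy = 1.07 kW × 6 h × 14 = 89.88 kWh
Cost = 37.45 × £0.40 + 89.88 × £0.35 = £14.98 + £31.458 = £46.44

£46.44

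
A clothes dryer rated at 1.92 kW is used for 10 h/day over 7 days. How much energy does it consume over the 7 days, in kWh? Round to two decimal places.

134.40 kWh

Runtime = 10 h/day × 7 days = 70 h
Energy = 1.92 kW × 70 h = 134.4 kWh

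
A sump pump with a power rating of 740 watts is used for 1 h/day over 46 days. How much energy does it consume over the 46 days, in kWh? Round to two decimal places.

Runtime = 1 h/day × 46 days = 46 h
Energy = 0.74 kW × 46 h = 34.04 kWh

34.04 kWh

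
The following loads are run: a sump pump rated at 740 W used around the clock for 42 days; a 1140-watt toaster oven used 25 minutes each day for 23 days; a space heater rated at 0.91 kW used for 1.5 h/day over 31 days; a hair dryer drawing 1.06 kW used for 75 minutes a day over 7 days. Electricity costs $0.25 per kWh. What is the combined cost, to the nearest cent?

$202.11

sump pump: Runtime = 24 h × 42 = 1008 h
sump pump: 0.74 kW × 1008 h = 745.92 kWh
toaster oven: Runtime = 25 min × 23 = 575 min = 9.583333… h
toaster oven: 1.14 kW × 9.583333… h = 10.925 kWh
space heater: Runtime = 1.5 h/day × 31 days = 46.5 h
space heater: 0.91 kW × 46.5 h = 42.315 kWh
hair dryer: Runtime = 75 min × 7 = 525 min = 8.75 h
hair dryer: 1.06 kW × 8.75 h = 9.275 kWh
Total energy = 808.435 kWh
Cost = 808.435 × $0.25 = $202.11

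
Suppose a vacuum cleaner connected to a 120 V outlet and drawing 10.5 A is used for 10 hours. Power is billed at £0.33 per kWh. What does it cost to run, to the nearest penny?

£4.16

Power = 10.5 A × 120 V = 1260 W = 1.26 kW
Energy = 1.26 kW × 10 h = 12.6 kWh
Cost = 12.6 kWh × £0.33/kWh = £4.16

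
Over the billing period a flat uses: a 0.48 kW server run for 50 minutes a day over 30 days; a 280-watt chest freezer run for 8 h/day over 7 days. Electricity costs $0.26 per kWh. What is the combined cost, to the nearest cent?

$7.20

server: Runtime = 50 min × 30 = 1500 min = 25 h
server: 0.48 kW × 25 h = 12 kWh
chest freezer: Runtime = 8 h/day × 7 days = 56 h
chest freezer: 0.28 kW × 56 h = 15.68 kWh
Total energy = 27.68 kWh
Cost = 27.68 × $0.26 = $7.20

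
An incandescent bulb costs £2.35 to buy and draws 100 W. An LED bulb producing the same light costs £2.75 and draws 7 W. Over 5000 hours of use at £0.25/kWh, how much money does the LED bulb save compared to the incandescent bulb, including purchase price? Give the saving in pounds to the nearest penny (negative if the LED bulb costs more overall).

incandescent bulb: £2.35 + (100/1000) kW × 5000 h × £0.25 = £2.35 + £125 = £127.35
LED bulb: £2.75 + (7/1000) kW × 5000 h × £0.25 = £2.75 + £8.75 = £11.5
Saving = £127.35 − £11.5 = £115.85

£115.85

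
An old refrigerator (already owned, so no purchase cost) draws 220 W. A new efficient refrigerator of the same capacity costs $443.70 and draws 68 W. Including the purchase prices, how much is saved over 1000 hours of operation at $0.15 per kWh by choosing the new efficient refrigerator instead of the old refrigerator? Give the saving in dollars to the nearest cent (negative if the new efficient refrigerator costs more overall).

-$420.90

old refrigerator: $0.00 + (220/1000) kW × 1000 h × $0.15 = $0.00 + $33 = $33
new efficient refrigerator: $443.70 + (68/1000) kW × 1000 h × $0.15 = $443.70 + $10.2 = $453.9
Saving = $33 − $453.9 = −$420.9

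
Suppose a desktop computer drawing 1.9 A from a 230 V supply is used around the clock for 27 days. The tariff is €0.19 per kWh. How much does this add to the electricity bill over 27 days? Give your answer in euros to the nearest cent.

€53.80

Power = 1.9 A × 230 V = 437 W = 0.437 kW
Runtime = 24 h × 27 = 648 h
Energy = 0.437 kW × 648 h = 283.176 kWh
Cost = 283.176 kWh × €0.19/kWh = €53.80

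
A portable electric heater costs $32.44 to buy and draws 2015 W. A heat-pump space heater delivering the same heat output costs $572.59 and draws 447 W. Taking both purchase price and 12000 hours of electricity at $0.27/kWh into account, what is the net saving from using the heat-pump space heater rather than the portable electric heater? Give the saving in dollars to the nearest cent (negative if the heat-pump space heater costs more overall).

$4540.17

portable electric heater: $32.44 + (2015/1000) kW × 12000 h × $0.27 = $32.44 + $6528.6 = $6561.04
heat-pump space heater: $572.59 + (447/1000) kW × 12000 h × $0.27 = $572.59 + $1448.28 = $2020.87
Saving = $6561.04 − $2020.87 = $4540.17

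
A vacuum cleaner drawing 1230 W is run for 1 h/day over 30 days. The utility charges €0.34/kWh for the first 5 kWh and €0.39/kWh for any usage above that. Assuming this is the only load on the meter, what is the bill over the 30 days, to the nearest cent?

Runtime = 1 h/day × 30 days = 30 h
Energy = 1.23 kW × 30 h = 36.9 kWh
Tier 1 (0–5 kWh): 5 × €0.34 = €1.7
Above 5 kWh: 31.9 × €0.39 = €12.441
Bill = €14.14

€14.14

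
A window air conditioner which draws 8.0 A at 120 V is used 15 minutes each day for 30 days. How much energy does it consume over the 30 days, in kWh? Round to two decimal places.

Power = 8.0 A × 120 V = 960 W = 0.96 kW
Runtime = 15 min × 30 = 450 min = 7.5 h
Energy = 0.96 kW × 7.5 h = 7.2 kWh

7.20 kWh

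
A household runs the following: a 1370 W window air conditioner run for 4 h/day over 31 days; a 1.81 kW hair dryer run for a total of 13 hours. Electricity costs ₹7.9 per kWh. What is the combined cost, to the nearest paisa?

window air conditioner: Runtime = 4 h/day × 31 days = 124 h
window air conditioner: 1.37 kW × 124 h = 169.88 kWh
hair dryer: 1.81 kW × 13 h = 23.53 kWh
Total energy = 193.41 kWh
Cost = 193.41 × ₹7.9 = ₹1527.94

₹1527.94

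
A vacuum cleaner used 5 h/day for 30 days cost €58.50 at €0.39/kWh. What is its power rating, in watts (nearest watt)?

1000 W

Energy = €58.50 ÷ €0.39/kWh = 150 kWh
Runtime = 5 h/day × 30 days = 150 h
Power = 150 kWh ÷ 150 h = 1 kW = 1000 W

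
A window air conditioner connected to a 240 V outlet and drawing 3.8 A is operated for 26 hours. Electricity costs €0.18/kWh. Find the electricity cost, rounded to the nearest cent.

€4.27

Power = 3.8 A × 240 V = 912 W = 0.912 kW
Energy = 0.912 kW × 26 h = 23.712 kWh
Cost = 23.712 kWh × €0.18/kWh = €4.27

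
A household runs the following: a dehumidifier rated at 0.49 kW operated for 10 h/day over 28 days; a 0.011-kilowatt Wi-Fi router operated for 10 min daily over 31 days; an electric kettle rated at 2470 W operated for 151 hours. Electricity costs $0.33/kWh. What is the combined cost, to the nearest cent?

$168.37

dehumidifier: Runtime = 10 h/day × 28 days = 280 h
dehumidifier: 0.49 kW × 280 h = 137.2 kWh
Wi-Fi router: Runtime = 10 min × 31 = 310 min = 5.166666… h
Wi-Fi router: 0.011 kW × 5.166666… h = 0.056833… kWh
electric kettle: 2.47 kW × 151 h = 372.97 kWh
Total energy = 510.226833… kWh
Cost = 510.226833… × $0.33 = $168.37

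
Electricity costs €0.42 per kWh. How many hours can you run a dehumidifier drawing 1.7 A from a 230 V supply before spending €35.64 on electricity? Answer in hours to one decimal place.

217.0 h

Power = 1.7 A × 230 V = 391 W = 0.391 kW
Energy available = €35.64 ÷ €0.42/kWh = 84.8571 kWh
Hours = 84.8571 kWh ÷ 0.391 kW = 217.0 h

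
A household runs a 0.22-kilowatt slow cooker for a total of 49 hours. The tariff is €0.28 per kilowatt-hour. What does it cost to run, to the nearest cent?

€3.02

Energy = 0.22 kW × 49 h = 10.78 kWh
Cost = 10.78 kWh × €0.28/kWh = €3.02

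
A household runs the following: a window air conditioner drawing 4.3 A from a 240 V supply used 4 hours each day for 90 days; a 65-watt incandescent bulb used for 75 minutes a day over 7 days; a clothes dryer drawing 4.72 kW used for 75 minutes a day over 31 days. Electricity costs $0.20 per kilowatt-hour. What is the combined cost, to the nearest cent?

$111.00

window air conditioner: Power = 4.3 A × 240 V = 1032 W = 1.032 kW
window air conditioner: Runtime = 4 h/day × 90 days = 360 h
window air conditioner: 1.032 kW × 360 h = 371.52 kWh
incandescent bulb: Runtime = 75 min × 7 = 525 min = 8.75 h
incandescent bulb: 0.065 kW × 8.75 h = 0.56875 kWh
clothes dryer: Runtime = 75 min × 31 = 2325 min = 38.75 h
clothes dryer: 4.72 kW × 38.75 h = 182.9 kWh
Total energy = 554.98875 kWh
Cost = 554.98875 × $0.20 = $111.00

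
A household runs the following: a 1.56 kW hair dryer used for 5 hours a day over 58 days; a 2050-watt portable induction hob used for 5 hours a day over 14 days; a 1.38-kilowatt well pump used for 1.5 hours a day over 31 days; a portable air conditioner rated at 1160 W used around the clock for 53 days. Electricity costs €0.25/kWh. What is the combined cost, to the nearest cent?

hair dryer: Runtime = 5 h/day × 58 days = 290 h
hair dryer: 1.56 kW × 290 h = 452.4 kWh
portable induction hob: Runtime = 5 h/day × 14 days = 70 h
portable induction hob: 2.05 kW × 70 h = 143.5 kWh
well pump: Runtime = 1.5 h/day × 31 days = 46.5 h
well pump: 1.38 kW × 46.5 h = 64.17 kWh
portable air conditioner: Runtime = 24 h × 53 = 1272 h
portable air conditioner: 1.16 kW × 1272 h = 1475.52 kWh
Total energy = 2135.59 kWh
Cost = 2135.59 × €0.25 = €533.90

€533.90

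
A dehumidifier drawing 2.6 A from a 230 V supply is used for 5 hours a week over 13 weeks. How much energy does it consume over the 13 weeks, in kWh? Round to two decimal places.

Power = 2.6 A × 230 V = 598 W = 0.598 kW
Runtime = 5 h/week × 13 weeks = 65 h
Energy = 0.598 kW × 65 h = 38.87 kWh

38.87 kWh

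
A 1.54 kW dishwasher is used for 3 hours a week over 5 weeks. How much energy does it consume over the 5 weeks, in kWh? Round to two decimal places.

23.10 kWh

Runtime = 3 h/week × 5 weeks = 15 h
Energy = 1.54 kW × 15 h = 23.1 kWh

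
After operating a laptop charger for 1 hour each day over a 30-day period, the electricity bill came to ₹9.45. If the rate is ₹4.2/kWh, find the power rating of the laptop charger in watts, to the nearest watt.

75 W

Energy = ₹9.45 ÷ ₹4.2/kWh = 2.25 kWh
Runtime = 1 h/day × 30 days = 30 h
Power = 2.25 kWh ÷ 30 h = 0.075 kW = 75 W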